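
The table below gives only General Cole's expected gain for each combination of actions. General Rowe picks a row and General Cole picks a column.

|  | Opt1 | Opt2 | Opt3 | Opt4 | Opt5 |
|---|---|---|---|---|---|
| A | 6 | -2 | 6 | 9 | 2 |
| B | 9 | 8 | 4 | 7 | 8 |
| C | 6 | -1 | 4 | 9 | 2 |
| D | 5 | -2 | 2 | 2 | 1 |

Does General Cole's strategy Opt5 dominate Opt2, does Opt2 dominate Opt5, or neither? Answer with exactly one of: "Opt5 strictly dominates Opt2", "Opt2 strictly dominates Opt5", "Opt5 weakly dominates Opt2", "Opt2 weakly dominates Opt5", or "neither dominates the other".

Compare Opt5 to Opt2 across each choice by General Rowe: A: 2>-2, B: 8=8, C: 2>-1, D: 1>-2.
Opt5 is at least as good everywhere and strictly better somewhere (tied only at B), so Opt5 weakly but not strictly dominates Opt2.

Opt5 weakly dominates Opt2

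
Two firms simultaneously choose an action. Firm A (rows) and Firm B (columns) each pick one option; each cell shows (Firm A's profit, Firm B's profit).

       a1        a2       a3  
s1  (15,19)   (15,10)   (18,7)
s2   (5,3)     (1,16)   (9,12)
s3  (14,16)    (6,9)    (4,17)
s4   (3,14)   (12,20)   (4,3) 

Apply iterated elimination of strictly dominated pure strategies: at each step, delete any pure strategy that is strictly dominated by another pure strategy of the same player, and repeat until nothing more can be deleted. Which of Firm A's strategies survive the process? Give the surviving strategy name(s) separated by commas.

Firm A's strategy s2 is strictly dominated by s1 (a1: 15>5, a2: 15>1, a3: 18>9) and is removed.
Firm A's strategy s3 is strictly dominated by s1 (a1: 15>14, a2: 15>6, a3: 18>4) and is removed.
Row s4 is eliminated: s1 beats it against every remaining column (a1: 15>3, a2: 15>12, a3: 18>4).
Firm B's strategy a2 is strictly dominated by a1 (s1: 19>10) and is removed.
Firm B's strategy a3 is strictly dominated by a1 (s1: 19>7) and is removed.
Among the remaining strategies, none is strictly dominated by another pure strategy of the same player, so the elimination stops.
Surviving strategies — Firm A: {s1}; Firm B: {a1}.

s1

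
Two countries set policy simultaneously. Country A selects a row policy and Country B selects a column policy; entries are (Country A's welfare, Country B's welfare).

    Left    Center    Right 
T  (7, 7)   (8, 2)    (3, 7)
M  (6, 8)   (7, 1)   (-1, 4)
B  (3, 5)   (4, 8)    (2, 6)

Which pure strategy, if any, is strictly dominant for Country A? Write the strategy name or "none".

T

T vs M: Left: 7>6, Center: 8>7, Right: 3>-1.
T vs B: Left: 7>3, Center: 8>4, Right: 3>2.
T strictly beats every other strategy against every opponent action, so it is strictly dominant.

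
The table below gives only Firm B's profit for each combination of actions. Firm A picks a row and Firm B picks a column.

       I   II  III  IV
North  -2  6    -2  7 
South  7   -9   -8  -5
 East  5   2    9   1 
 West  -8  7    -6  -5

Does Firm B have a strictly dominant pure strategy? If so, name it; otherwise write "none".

I fails to dominate II at North (-2<6).
II fails to dominate I at South (-9<7).
III fails to dominate I at North (-2=-2).
IV fails to dominate I at South (-5<7).
No single strategy dominates all the others.

none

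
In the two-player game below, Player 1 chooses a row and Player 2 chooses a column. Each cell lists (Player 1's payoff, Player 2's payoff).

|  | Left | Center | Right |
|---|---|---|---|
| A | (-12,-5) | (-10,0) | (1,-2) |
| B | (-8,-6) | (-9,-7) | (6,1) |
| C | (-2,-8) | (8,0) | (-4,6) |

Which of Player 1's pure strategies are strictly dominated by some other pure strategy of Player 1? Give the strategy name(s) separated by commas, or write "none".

B strictly dominates A — Left: -8>-12, Center: -9>-10, Right: 6>1.
Nothing dominates B: A at Left (-8>-12); C at Right (6>-4).
Nothing dominates C: A at Left (-2>-12); B at Left (-2>-8).

A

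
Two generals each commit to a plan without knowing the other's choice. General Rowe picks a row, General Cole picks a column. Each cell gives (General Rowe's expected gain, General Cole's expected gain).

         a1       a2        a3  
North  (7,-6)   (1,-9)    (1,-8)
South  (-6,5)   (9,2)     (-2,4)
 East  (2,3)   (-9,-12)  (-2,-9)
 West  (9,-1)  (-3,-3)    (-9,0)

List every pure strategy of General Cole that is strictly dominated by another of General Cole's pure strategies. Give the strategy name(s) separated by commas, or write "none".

Nothing dominates a1: a2 at North (-6>-9); a3 at North (-6>-8).
a1 strictly dominates a2 — North: -6>-9, South: 5>2, East: 3>-12, West: -1>-3.
Nothing dominates a3: a1 at West (0>-1); a2 at North (-8>-9).

a2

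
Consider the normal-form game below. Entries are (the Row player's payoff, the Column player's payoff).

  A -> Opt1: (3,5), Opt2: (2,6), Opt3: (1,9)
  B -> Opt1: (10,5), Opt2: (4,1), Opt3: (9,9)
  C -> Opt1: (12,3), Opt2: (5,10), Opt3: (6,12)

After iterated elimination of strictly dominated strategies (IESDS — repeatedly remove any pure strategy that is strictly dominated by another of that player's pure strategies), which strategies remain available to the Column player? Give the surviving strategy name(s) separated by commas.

Row A is eliminated: B beats it against every remaining column (Opt1: 10>3, Opt2: 4>2, Opt3: 9>1).
Column Opt1 is eliminated: Opt3 beats it against every remaining row (B: 9>5, C: 12>3).
Column Opt2 is eliminated: Opt3 beats it against every remaining row (B: 9>1, C: 12>10).
The Row player's strategy C is strictly dominated by B (Opt3: 9>6) and is removed.
Among the remaining strategies, none is strictly dominated by another pure strategy of the same player, so the elimination stops.
Surviving strategies — the Row player: {B}; the Column player: {Opt3}.

Opt3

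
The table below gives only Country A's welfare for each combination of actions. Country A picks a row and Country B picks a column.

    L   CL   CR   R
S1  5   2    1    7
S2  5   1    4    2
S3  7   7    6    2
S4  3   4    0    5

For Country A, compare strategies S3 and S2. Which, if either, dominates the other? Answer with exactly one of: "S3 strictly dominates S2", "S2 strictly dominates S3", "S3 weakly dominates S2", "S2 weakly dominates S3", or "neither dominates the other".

Compare S3 to S2 across each opponent action: L: 7>5, CL: 7>1, CR: 6>4, R: 2=2.
S3 is at least as good everywhere and strictly better somewhere (tied only at R), so S3 weakly but not strictly dominates S2.

S3 weakly dominates S2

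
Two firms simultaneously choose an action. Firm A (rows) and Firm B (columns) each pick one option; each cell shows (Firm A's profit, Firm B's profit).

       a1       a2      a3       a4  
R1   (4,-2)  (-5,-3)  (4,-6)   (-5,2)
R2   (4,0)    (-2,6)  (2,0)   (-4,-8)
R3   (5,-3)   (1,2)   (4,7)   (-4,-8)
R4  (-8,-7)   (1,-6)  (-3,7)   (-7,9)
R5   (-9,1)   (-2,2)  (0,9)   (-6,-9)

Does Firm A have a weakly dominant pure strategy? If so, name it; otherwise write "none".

R3

R3 vs R1: a1: 5>4, a2: 1>-5, a3: 4=4, a4: -4>-5.
R3 vs R2: a1: 5>4, a2: 1>-2, a3: 4>2, a4: -4=-4.
R3 vs R4: a1: 5>-8, a2: 1=1, a3: 4>-3, a4: -4>-7.
R3 vs R5: a1: 5>-9, a2: 1>-2, a3: 4>0, a4: -4>-6.
R3 is at least as good as every other strategy against every opponent action, so it is weakly dominant.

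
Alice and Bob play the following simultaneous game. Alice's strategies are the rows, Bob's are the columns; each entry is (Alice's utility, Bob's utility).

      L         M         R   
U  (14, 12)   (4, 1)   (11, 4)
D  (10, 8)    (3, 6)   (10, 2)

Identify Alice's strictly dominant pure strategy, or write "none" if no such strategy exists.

U

U vs D: L: 14>10, M: 4>3, R: 11>10.
U strictly beats every other strategy against every opponent action, so it is strictly dominant.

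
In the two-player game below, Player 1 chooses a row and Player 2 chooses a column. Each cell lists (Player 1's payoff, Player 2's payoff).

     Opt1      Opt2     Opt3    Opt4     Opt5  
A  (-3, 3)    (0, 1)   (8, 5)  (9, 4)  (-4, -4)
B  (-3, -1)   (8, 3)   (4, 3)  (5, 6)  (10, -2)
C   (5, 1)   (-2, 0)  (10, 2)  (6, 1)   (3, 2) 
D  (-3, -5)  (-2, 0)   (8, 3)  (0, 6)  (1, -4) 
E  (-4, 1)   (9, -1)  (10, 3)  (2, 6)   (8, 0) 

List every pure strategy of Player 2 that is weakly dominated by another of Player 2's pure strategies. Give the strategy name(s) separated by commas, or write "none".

Opt1 is weakly dominated by Opt3 (A: 5>3, B: 3>-1, C: 2>1, D: 3>-5, E: 3>1).
Opt3 weakly dominates Opt2 — A: 5>1, B: 3=3, C: 2>0, D: 3>0, E: 3>-1.
Opt3: no other strategy beats it everywhere (Opt1 at A (5>3); Opt2 at A (5>1); Opt4 at A (5>4); Opt5 at A (5>-4)).
Nothing dominates Opt4: Opt1 at A (4>3); Opt2 at A (4>1); Opt3 at B (6>3); Opt5 at A (4>-4).
Opt5: dominated, since Opt3 does at least as well everywhere (A: 5>-4, B: 3>-2, C: 2=2, D: 3>-4, E: 3>0).

Opt1, Opt2, Opt5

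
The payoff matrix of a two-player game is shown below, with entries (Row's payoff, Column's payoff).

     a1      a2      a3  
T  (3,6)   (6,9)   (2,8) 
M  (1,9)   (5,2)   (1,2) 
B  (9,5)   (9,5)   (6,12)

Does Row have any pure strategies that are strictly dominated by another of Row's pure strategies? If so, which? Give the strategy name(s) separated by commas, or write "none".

T is strictly dominated by B (a1: 9>3, a2: 9>6, a3: 6>2).
M is strictly dominated by T (a1: 3>1, a2: 6>5, a3: 2>1).
B is not dominated — it holds its own against T at a1 (9>3); M at a1 (9>1).

T, M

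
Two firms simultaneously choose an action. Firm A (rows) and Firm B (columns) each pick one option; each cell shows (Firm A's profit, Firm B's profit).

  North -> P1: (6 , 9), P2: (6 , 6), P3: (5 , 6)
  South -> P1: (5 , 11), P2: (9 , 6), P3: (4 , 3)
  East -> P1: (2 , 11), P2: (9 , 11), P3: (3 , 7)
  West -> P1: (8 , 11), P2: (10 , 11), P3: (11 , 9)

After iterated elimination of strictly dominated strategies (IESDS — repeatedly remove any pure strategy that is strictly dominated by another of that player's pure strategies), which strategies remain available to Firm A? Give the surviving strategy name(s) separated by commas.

West

Firm A's strategy North is strictly dominated by West (P1: 8>6, P2: 10>6, P3: 11>5) and is removed.
Row South is eliminated: West beats it against every remaining column (P1: 8>5, P2: 10>9, P3: 11>4).
Firm A's strategy East is strictly dominated by West (P1: 8>2, P2: 10>9, P3: 11>3) and is removed.
Firm B's strategy P3 is strictly dominated by P1 (West: 11>9) and is removed.
Among the remaining strategies, none is strictly dominated by another pure strategy of the same player, so the elimination stops.
Surviving strategies — Firm A: {West}; Firm B: {P1, P2}.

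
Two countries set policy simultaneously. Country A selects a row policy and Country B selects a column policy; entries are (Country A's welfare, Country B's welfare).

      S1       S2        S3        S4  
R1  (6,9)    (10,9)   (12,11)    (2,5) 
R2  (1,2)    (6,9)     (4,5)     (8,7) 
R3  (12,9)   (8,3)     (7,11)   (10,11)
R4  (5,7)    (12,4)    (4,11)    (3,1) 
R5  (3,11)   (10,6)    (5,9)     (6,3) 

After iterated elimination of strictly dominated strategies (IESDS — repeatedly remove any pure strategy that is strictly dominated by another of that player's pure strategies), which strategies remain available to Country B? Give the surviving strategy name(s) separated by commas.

For Country A, R3 strictly dominates R2 on the remaining columns (S1: 12>1, S2: 8>6, S3: 7>4, S4: 10>8); eliminate R2.
For Country B, S3 strictly dominates S2 on the remaining rows (R1: 11>9, R3: 11>3, R4: 11>4, R5: 9>6); eliminate S2.
Row R4 is eliminated: R3 beats it against every remaining column (S1: 12>5, S3: 7>4, S4: 10>3).
For Country A, R3 strictly dominates R5 on the remaining columns (S1: 12>3, S3: 7>5, S4: 10>6); eliminate R5.
For Country B, S3 strictly dominates S1 on the remaining rows (R1: 11>9, R3: 11>9); eliminate S1.
Among the remaining strategies, none is strictly dominated by another pure strategy of the same player, so the elimination stops.
Surviving strategies — Country A: {R1, R3}; Country B: {S3, S4}.

S3, S4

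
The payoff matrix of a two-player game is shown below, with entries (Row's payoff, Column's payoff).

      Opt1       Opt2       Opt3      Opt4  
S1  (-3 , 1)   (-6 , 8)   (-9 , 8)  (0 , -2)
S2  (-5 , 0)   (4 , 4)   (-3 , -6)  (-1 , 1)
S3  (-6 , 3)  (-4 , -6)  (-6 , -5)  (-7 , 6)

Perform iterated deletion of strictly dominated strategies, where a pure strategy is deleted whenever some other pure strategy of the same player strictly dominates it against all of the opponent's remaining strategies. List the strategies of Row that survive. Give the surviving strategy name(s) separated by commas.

For Row, S2 strictly dominates S3 on the remaining columns (Opt1: -5>-6, Opt2: 4>-4, Opt3: -3>-6, Opt4: -1>-7); eliminate S3.
Column Opt1 is eliminated: Opt2 beats it against every remaining row (S1: 8>1, S2: 4>0).
For Column, Opt2 strictly dominates Opt4 on the remaining rows (S1: 8>-2, S2: 4>1); eliminate Opt4.
Row's strategy S1 is strictly dominated by S2 (Opt2: 4>-6, Opt3: -3>-9) and is removed.
Column's strategy Opt3 is strictly dominated by Opt2 (S2: 4>-6) and is removed.
Among the remaining strategies, none is strictly dominated by another pure strategy of the same player, so the elimination stops.
Surviving strategies — Row: {S2}; Column: {Opt2}.

S2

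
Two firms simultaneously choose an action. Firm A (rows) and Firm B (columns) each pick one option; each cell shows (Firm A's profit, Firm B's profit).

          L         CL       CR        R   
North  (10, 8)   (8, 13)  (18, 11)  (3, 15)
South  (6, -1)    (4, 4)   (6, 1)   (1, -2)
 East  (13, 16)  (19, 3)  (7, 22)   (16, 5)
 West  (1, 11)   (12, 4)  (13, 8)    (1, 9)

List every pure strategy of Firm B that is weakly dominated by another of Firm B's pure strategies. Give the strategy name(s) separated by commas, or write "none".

none

L: no other strategy beats it everywhere (CL at East (16>3); CR at West (11>8); R at South (-1>-2)).
Nothing dominates CL: L at North (13>8); CR at North (13>11); R at South (4>-2).
CR: no other strategy beats it everywhere (L at North (11>8); CL at East (22>3); R at South (1>-2)).
R is not dominated — it holds its own against L at North (15>8); CL at North (15>13); CR at North (15>11).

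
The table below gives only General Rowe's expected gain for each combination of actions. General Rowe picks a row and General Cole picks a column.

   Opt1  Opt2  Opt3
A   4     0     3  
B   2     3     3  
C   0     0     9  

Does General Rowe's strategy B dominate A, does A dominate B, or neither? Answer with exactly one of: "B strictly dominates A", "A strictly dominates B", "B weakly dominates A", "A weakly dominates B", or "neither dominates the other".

neither dominates the other

Compare B to A across each opponent action: Opt1: 2<4, Opt2: 3>0, Opt3: 3=3.
B does better at Opt2 but worse at Opt1; neither strategy dominates the other.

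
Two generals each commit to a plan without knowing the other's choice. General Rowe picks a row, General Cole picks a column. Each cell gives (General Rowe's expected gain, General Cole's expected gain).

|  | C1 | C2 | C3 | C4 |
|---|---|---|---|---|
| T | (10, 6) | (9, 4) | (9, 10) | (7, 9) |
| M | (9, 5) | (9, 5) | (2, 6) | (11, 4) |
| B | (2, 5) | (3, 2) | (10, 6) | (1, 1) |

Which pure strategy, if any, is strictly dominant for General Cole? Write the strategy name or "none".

C3 vs C1: T: 10>6, M: 6>5, B: 6>5.
C3 vs C2: T: 10>4, M: 6>5, B: 6>2.
C3 vs C4: T: 10>9, M: 6>4, B: 6>1.
C3 strictly beats every other strategy against every opponent action, so it is strictly dominant.

C3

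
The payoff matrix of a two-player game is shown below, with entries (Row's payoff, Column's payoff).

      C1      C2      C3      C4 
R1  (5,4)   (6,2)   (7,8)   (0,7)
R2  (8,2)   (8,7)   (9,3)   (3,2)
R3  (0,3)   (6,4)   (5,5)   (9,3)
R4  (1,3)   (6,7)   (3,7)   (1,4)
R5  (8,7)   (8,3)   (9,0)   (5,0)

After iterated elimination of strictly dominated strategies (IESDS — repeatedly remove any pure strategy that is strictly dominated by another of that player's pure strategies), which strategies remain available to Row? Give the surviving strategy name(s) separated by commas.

R2, R5

For Row, R2 strictly dominates R1 on the remaining columns (C1: 8>5, C2: 8>6, C3: 9>7, C4: 3>0); eliminate R1.
Row R4 is eliminated: R2 beats it against every remaining column (C1: 8>1, C2: 8>6, C3: 9>3, C4: 3>1).
Column C4 is eliminated: C2 beats it against every remaining row (R2: 7>2, R3: 4>3, R5: 3>0).
For Row, R2 strictly dominates R3 on the remaining columns (C1: 8>0, C2: 8>6, C3: 9>5); eliminate R3.
For Column, C2 strictly dominates C3 on the remaining rows (R2: 7>3, R5: 3>0); eliminate C3.
Among the remaining strategies, none is strictly dominated by another pure strategy of the same player, so the elimination stops.
Surviving strategies — Row: {R2, R5}; Column: {C1, C2}.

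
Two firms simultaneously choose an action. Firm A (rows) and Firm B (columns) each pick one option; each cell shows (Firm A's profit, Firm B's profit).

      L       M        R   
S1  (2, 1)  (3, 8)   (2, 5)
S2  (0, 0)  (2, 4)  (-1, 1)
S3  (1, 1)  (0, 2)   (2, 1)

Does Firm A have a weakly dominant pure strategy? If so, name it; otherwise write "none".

S1

S1 vs S2: L: 2>0, M: 3>2, R: 2>-1.
S1 vs S3: L: 2>1, M: 3>0, R: 2=2.
S1 is at least as good as every other strategy against every opponent action, so it is weakly dominant.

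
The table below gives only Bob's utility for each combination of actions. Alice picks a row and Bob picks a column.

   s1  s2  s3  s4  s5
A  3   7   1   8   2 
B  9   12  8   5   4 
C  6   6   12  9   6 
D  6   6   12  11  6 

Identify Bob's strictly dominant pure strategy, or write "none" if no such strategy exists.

none

s1 fails to dominate s2 at A (3<7).
s2 fails to dominate s1 at C (6=6).
s3 fails to dominate s1 at A (1<3).
s4 fails to dominate s1 at B (5<9).
s5 fails to dominate s1 at A (2<3).
No single strategy dominates all the others.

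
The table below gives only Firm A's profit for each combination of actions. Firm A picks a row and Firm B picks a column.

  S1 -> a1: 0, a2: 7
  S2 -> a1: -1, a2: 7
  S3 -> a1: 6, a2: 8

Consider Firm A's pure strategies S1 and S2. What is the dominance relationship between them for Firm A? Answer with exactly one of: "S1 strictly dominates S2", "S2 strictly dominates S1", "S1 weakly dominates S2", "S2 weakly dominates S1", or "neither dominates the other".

S1's payoffs vs S2's, by Firm B's action — a1: 0>-1, a2: 7=7.
S1 is at least as good everywhere and strictly better somewhere (tied only at a2), so S1 weakly but not strictly dominates S2.

S1 weakly dominates S2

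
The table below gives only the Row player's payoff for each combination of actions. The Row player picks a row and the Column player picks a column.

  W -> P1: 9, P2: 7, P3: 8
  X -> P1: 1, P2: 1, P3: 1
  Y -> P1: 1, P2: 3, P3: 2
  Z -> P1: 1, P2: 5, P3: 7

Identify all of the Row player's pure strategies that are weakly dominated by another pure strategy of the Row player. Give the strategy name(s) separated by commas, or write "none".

X, Y, Z

Nothing dominates W: X at P1 (9>1); Y at P1 (9>1); Z at P1 (9>1).
W weakly dominates X — P1: 9>1, P2: 7>1, P3: 8>1.
W weakly dominates Y — P1: 9>1, P2: 7>3, P3: 8>2.
W weakly dominates Z — P1: 9>1, P2: 7>5, P3: 8>7.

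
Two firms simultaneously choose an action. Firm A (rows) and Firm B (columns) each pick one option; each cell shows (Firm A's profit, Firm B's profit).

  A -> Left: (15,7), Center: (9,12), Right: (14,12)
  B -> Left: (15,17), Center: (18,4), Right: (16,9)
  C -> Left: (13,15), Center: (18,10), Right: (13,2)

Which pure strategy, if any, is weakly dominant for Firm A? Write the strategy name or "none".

B

B vs A: Left: 15=15, Center: 18>9, Right: 16>14.
B vs C: Left: 15>13, Center: 18=18, Right: 16>13.
B is at least as good as every other strategy against every opponent action, so it is weakly dominant.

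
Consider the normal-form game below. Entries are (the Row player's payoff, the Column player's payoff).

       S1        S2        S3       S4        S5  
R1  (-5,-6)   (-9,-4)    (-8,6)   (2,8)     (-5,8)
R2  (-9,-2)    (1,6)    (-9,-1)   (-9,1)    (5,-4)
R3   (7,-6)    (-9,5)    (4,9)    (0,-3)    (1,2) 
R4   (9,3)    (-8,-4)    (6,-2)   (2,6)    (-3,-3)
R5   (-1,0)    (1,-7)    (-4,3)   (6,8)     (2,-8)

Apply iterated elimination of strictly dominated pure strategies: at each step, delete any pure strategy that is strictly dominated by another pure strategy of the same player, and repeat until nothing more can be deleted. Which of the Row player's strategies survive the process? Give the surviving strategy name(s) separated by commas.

R2, R5

For the Row player, R5 strictly dominates R1 on the remaining columns (S1: -1>-5, S2: 1>-9, S3: -4>-8, S4: 6>2, S5: 2>-5); eliminate R1.
For the Column player, S4 strictly dominates S1 on the remaining rows (R2: 1>-2, R3: -3>-6, R4: 6>3, R5: 8>0); eliminate S1.
The Column player's strategy S5 is strictly dominated by S3 (R2: -1>-4, R3: 9>2, R4: -2>-3, R5: 3>-8) and is removed.
Row R3 is eliminated: R4 beats it against every remaining column (S2: -8>-9, S3: 6>4, S4: 2>0).
For the Column player, S4 strictly dominates S3 on the remaining rows (R2: 1>-1, R4: 6>-2, R5: 8>3); eliminate S3.
For the Row player, R5 strictly dominates R4 on the remaining columns (S2: 1>-8, S4: 6>2); eliminate R4.
Among the remaining strategies, none is strictly dominated by another pure strategy of the same player, so the elimination stops.
Surviving strategies — the Row player: {R2, R5}; the Column player: {S2, S4}.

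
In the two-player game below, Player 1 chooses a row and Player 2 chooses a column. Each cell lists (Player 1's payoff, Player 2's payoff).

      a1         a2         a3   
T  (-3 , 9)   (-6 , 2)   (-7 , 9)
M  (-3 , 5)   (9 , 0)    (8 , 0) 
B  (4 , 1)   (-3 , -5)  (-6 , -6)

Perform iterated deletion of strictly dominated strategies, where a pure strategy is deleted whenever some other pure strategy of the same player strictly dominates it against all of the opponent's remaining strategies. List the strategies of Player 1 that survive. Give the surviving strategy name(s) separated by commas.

B

Player 1's strategy T is strictly dominated by B (a1: 4>-3, a2: -3>-6, a3: -6>-7) and is removed.
Player 2's strategy a2 is strictly dominated by a1 (M: 5>0, B: 1>-5) and is removed.
For Player 2, a1 strictly dominates a3 on the remaining rows (M: 5>0, B: 1>-6); eliminate a3.
For Player 1, B strictly dominates M on the remaining columns (a1: 4>-3); eliminate M.
Among the remaining strategies, none is strictly dominated by another pure strategy of the same player, so the elimination stops.
Surviving strategies — Player 1: {B}; Player 2: {a1}.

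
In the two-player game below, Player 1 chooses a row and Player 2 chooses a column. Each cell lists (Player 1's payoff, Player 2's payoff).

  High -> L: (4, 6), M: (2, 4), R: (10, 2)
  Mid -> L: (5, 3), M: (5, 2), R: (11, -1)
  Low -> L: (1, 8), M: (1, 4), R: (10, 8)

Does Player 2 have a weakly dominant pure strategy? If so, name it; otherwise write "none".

L

L vs M: High: 6>4, Mid: 3>2, Low: 8>4.
L vs R: High: 6>2, Mid: 3>-1, Low: 8=8.
L is at least as good as every other strategy against every opponent action, so it is weakly dominant.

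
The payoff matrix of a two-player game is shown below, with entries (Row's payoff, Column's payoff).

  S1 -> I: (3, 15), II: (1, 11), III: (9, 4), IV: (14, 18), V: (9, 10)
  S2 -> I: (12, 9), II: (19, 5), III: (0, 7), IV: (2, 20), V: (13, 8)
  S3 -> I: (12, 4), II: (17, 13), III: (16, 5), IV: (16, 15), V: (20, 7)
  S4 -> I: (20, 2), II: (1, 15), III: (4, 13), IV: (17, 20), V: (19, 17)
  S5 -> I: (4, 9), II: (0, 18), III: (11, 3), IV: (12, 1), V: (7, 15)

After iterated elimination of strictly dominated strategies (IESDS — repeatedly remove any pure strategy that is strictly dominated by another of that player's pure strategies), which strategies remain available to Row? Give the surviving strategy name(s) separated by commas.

S4

Row S1 is eliminated: S3 beats it against every remaining column (I: 12>3, II: 17>1, III: 16>9, IV: 16>14, V: 20>9).
Row's strategy S5 is strictly dominated by S3 (I: 12>4, II: 17>0, III: 16>11, IV: 16>12, V: 20>7) and is removed.
Column I is eliminated: IV beats it against every remaining row (S2: 20>9, S3: 15>4, S4: 20>2).
For Column, IV strictly dominates II on the remaining rows (S2: 20>5, S3: 15>13, S4: 20>15); eliminate II.
For Row, S3 strictly dominates S2 on the remaining columns (III: 16>0, IV: 16>2, V: 20>13); eliminate S2.
For Column, IV strictly dominates III on the remaining rows (S3: 15>5, S4: 20>13); eliminate III.
Column V is eliminated: IV beats it against every remaining row (S3: 15>7, S4: 20>17).
Row S3 is eliminated: S4 beats it against every remaining column (IV: 17>16).
Among the remaining strategies, none is strictly dominated by another pure strategy of the same player, so the elimination stops.
Surviving strategies — Row: {S4}; Column: {IV}.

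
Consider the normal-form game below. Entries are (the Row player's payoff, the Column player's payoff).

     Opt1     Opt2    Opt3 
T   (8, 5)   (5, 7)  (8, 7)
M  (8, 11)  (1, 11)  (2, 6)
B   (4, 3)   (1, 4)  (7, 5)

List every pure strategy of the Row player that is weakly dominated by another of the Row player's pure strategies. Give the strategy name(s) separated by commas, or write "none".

T: no other strategy beats it everywhere (M at Opt2 (5>1); B at Opt1 (8>4)).
T weakly dominates M — Opt1: 8=8, Opt2: 5>1, Opt3: 8>2.
B: dominated, since T does at least as well everywhere (Opt1: 8>4, Opt2: 5>1, Opt3: 8>7).

M, B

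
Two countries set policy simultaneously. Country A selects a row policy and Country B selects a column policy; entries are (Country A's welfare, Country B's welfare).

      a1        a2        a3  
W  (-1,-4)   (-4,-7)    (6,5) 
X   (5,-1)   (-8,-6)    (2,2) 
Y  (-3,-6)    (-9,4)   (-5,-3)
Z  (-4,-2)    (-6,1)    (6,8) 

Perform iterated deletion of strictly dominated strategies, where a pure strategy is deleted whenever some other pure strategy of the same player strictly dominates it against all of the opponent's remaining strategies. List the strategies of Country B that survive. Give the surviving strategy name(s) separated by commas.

a3

Country A's strategy Y is strictly dominated by W (a1: -1>-3, a2: -4>-9, a3: 6>-5) and is removed.
For Country B, a3 strictly dominates a1 on the remaining rows (W: 5>-4, X: 2>-1, Z: 8>-2); eliminate a1.
For Country A, W strictly dominates X on the remaining columns (a2: -4>-8, a3: 6>2); eliminate X.
Column a2 is eliminated: a3 beats it against every remaining row (W: 5>-7, Z: 8>1).
Among the remaining strategies, none is strictly dominated by another pure strategy of the same player, so the elimination stops.
Surviving strategies — Country A: {W, Z}; Country B: {a3}.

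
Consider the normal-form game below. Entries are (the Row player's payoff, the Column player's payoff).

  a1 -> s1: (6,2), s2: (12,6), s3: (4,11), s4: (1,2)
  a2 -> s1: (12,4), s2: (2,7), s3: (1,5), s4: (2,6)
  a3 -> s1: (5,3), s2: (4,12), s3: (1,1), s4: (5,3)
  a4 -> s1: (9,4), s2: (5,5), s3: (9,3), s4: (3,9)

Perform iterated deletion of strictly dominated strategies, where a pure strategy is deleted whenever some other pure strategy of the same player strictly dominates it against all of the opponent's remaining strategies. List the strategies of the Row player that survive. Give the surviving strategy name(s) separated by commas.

Column s1 is eliminated: s2 beats it against every remaining row (a1: 6>2, a2: 7>4, a3: 12>3, a4: 5>4).
Row a2 is eliminated: a4 beats it against every remaining column (s2: 5>2, s3: 9>1, s4: 3>2).
Among the remaining strategies, none is strictly dominated by another pure strategy of the same player, so the elimination stops.
Surviving strategies — the Row player: {a1, a3, a4}; the Column player: {s2, s3, s4}.

a1, a3, a4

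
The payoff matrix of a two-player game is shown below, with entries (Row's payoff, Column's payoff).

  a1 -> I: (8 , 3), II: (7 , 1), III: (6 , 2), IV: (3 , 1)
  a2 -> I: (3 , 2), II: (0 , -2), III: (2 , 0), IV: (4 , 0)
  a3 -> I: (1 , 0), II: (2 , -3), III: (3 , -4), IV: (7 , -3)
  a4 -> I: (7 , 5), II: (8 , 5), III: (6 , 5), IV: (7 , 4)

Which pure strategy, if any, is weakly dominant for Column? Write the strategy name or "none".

I vs II: a1: 3>1, a2: 2>-2, a3: 0>-3, a4: 5=5.
I vs III: a1: 3>2, a2: 2>0, a3: 0>-4, a4: 5=5.
I vs IV: a1: 3>1, a2: 2>0, a3: 0>-3, a4: 5>4.
I is at least as good as every other strategy against every opponent action, so it is weakly dominant.

I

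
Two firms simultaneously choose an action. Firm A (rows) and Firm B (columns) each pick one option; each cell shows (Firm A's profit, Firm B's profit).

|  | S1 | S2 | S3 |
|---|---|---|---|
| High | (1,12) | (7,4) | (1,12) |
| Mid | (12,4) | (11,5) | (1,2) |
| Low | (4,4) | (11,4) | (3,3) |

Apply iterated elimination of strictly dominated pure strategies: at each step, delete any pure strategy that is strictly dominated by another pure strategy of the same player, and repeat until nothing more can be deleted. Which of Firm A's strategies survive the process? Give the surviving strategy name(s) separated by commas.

Mid, Low

Firm A's strategy High is strictly dominated by Low (S1: 4>1, S2: 11>7, S3: 3>1) and is removed.
Firm B's strategy S3 is strictly dominated by S1 (Mid: 4>2, Low: 4>3) and is removed.
Among the remaining strategies, none is strictly dominated by another pure strategy of the same player, so the elimination stops.
Surviving strategies — Firm A: {Mid, Low}; Firm B: {S1, S2}.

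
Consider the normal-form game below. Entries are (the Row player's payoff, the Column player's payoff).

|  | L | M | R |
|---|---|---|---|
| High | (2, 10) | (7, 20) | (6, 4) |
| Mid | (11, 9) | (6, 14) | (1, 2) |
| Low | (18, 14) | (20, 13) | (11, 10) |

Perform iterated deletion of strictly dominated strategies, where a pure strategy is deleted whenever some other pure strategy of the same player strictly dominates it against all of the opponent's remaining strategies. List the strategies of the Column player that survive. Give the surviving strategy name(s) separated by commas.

Row High is eliminated: Low beats it against every remaining column (L: 18>2, M: 20>7, R: 11>6).
The Row player's strategy Mid is strictly dominated by Low (L: 18>11, M: 20>6, R: 11>1) and is removed.
For the Column player, L strictly dominates M on the remaining rows (Low: 14>13); eliminate M.
Column R is eliminated: L beats it against every remaining row (Low: 14>10).
Among the remaining strategies, none is strictly dominated by another pure strategy of the same player, so the elimination stops.
Surviving strategies — the Row player: {Low}; the Column player: {L}.

L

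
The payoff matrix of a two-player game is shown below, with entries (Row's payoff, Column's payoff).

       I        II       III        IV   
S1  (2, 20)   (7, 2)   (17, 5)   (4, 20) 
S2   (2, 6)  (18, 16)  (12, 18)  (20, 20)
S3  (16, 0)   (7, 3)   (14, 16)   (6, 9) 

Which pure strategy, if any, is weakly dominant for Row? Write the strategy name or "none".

none

S1 fails to dominate S2 at II (7<18).
S2 fails to dominate S1 at III (12<17).
S3 fails to dominate S1 at III (14<17).
No single strategy dominates all the others.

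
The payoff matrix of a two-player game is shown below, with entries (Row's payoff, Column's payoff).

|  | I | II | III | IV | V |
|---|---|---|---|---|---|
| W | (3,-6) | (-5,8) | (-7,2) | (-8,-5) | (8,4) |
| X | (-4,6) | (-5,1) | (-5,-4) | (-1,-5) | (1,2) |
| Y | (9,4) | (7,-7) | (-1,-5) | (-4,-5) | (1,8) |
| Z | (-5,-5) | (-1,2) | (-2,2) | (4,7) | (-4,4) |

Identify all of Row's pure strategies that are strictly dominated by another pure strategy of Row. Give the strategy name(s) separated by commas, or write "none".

W is not dominated — it holds its own against X at I (3>-4); Y at V (8>1); Z at I (3>-5).
X is not dominated — it holds its own against W at II (-5=-5); Y at IV (-1>-4); Z at I (-4>-5).
Y: no other strategy beats it everywhere (W at I (9>3); X at I (9>-4); Z at I (9>-5)).
Z: no other strategy beats it everywhere (W at II (-1>-5); X at II (-1>-5); Y at IV (4>-4)).

none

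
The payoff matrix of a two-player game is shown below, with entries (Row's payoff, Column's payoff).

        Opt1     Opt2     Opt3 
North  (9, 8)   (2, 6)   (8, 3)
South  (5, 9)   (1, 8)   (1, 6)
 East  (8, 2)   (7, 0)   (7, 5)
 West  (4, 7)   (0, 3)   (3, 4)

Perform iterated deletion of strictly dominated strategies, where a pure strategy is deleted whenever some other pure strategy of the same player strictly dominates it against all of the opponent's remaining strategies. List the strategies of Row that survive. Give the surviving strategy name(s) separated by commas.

For Row, North strictly dominates South on the remaining columns (Opt1: 9>5, Opt2: 2>1, Opt3: 8>1); eliminate South.
For Row, North strictly dominates West on the remaining columns (Opt1: 9>4, Opt2: 2>0, Opt3: 8>3); eliminate West.
Column Opt2 is eliminated: Opt1 beats it against every remaining row (North: 8>6, East: 2>0).
Row's strategy East is strictly dominated by North (Opt1: 9>8, Opt3: 8>7) and is removed.
For Column, Opt1 strictly dominates Opt3 on the remaining rows (North: 8>3); eliminate Opt3.
Among the remaining strategies, none is strictly dominated by another pure strategy of the same player, so the elimination stops.
Surviving strategies — Row: {North}; Column: {Opt1}.

North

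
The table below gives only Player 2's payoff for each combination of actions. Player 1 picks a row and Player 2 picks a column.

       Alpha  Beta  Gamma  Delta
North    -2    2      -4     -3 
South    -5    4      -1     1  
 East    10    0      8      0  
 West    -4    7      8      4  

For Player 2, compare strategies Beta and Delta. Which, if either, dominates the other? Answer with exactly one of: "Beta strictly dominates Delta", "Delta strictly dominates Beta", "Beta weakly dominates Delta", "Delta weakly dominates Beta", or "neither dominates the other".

Beta's payoffs vs Delta's, by Player 1's action — North: 2>-3, South: 4>1, East: 0=0, West: 7>4.
Beta is at least as good everywhere and strictly better somewhere (tied only at East), so Beta weakly but not strictly dominates Delta.

Beta weakly dominates Delta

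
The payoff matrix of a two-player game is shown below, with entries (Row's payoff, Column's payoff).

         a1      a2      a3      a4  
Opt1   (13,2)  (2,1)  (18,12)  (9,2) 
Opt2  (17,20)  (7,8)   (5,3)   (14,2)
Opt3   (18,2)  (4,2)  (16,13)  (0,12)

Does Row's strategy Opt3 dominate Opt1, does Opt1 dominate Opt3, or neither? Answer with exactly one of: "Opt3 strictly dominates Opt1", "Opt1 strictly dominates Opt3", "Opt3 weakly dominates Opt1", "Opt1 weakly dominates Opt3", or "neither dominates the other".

Opt3's payoffs vs Opt1's, by Column's action — a1: 18>13, a2: 4>2, a3: 16<18, a4: 0<9.
Opt3 does better at a1, a2 but worse at a3, a4; neither strategy dominates the other.

neither dominates the other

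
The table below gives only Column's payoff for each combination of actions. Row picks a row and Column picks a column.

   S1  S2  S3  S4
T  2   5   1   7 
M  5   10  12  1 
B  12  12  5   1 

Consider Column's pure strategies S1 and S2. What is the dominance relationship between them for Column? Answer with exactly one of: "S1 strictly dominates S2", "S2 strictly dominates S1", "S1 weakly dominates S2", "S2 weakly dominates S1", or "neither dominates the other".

S2 weakly dominates S1

S1's payoffs vs S2's, by Row's action — T: 2<5, M: 5<10, B: 12=12.
S2 is at least as good everywhere and strictly better somewhere (tied at B), so S2 weakly dominates S1.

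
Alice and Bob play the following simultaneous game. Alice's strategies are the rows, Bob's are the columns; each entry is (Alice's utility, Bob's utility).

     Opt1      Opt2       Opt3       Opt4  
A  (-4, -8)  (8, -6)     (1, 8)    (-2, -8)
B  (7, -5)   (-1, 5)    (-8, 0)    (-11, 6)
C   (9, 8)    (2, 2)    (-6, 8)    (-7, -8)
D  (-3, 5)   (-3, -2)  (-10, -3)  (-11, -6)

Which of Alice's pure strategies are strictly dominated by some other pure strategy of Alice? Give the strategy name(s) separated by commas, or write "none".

B, D

Nothing dominates A: B at Opt2 (8>-1); C at Opt2 (8>2); D at Opt2 (8>-3).
B is strictly dominated by C (Opt1: 9>7, Opt2: 2>-1, Opt3: -6>-8, Opt4: -7>-11).
C: no other strategy beats it everywhere (A at Opt1 (9>-4); B at Opt1 (9>7); D at Opt1 (9>-3)).
D is strictly dominated by C (Opt1: 9>-3, Opt2: 2>-3, Opt3: -6>-10, Opt4: -7>-11).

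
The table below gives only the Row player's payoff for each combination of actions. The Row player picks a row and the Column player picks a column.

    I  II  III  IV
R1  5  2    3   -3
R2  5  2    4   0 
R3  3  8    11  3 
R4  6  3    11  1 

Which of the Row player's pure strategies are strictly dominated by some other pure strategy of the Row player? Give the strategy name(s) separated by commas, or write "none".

R1, R2

R4 strictly dominates R1 — I: 6>5, II: 3>2, III: 11>3, IV: 1>-3.
R4 strictly dominates R2 — I: 6>5, II: 3>2, III: 11>4, IV: 1>0.
R3 is not dominated — it holds its own against R1 at II (8>2); R2 at II (8>2); R4 at II (8>3).
R4: no other strategy beats it everywhere (R1 at I (6>5); R2 at I (6>5); R3 at I (6>3)).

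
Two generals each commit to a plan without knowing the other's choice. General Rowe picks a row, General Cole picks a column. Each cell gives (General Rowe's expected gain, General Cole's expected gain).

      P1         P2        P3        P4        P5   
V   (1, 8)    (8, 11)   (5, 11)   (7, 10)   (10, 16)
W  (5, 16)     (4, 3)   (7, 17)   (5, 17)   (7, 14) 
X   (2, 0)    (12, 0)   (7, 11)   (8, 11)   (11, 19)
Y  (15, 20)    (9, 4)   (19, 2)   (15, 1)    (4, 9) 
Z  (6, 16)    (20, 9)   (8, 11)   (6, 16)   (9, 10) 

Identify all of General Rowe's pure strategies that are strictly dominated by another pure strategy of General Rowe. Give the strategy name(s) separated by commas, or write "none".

V, W

V is strictly dominated by X (P1: 2>1, P2: 12>8, P3: 7>5, P4: 8>7, P5: 11>10).
Z strictly dominates W — P1: 6>5, P2: 20>4, P3: 8>7, P4: 6>5, P5: 9>7.
X: no other strategy beats it everywhere (V at P1 (2>1); W at P2 (12>4); Y at P2 (12>9); Z at P4 (8>6)).
Y is not dominated — it holds its own against V at P1 (15>1); W at P1 (15>5); X at P1 (15>2); Z at P1 (15>6).
Nothing dominates Z: V at P1 (6>1); W at P1 (6>5); X at P1 (6>2); Y at P2 (20>9).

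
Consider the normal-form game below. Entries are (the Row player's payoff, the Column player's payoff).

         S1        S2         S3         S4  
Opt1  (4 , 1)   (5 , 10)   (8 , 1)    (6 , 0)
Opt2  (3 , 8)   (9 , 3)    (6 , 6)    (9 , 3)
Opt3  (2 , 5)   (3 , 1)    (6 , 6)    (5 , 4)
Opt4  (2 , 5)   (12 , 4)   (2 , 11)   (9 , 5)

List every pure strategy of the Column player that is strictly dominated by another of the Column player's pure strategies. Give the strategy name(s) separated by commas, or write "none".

S1: no other strategy beats it everywhere (S2 at Opt2 (8>3); S3 at Opt1 (1=1); S4 at Opt1 (1>0)).
S2 is not dominated — it holds its own against S1 at Opt1 (10>1); S3 at Opt1 (10>1); S4 at Opt1 (10>0).
S3 is not dominated — it holds its own against S1 at Opt1 (1=1); S2 at Opt2 (6>3); S4 at Opt1 (1>0).
S4: dominated, since S3 does at least as well everywhere (Opt1: 1>0, Opt2: 6>3, Opt3: 6>4, Opt4: 11>5).

S4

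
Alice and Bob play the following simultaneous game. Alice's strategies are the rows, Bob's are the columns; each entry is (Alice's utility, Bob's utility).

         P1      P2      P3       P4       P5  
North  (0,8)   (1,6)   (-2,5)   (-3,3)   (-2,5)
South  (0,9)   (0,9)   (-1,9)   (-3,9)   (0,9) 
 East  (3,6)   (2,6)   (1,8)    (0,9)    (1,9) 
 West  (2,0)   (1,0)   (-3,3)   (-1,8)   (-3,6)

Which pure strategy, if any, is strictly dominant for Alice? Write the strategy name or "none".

East vs North: P1: 3>0, P2: 2>1, P3: 1>-2, P4: 0>-3, P5: 1>-2.
East vs South: P1: 3>0, P2: 2>0, P3: 1>-1, P4: 0>-3, P5: 1>0.
East vs West: P1: 3>2, P2: 2>1, P3: 1>-3, P4: 0>-1, P5: 1>-3.
East strictly beats every other strategy against every opponent action, so it is strictly dominant.

East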